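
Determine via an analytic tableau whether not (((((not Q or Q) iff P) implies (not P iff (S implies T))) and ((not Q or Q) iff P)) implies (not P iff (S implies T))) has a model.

Initial set: {not (((((not Q or Q) iff P) implies (not P iff (S implies T))) and ((not Q or Q) iff P)) implies (not P iff (S implies T)))}.
not (((((not Q or Q) iff P) implies (not P iff (S implies T))) and ((not Q or Q) iff P)) implies (not P iff (S implies T))): α-rule — add ((((not Q or Q) iff P) implies (not P iff (S implies T))) and ((not Q or Q) iff P)), not (not P iff (S implies T)).
((((not Q or Q) iff P) implies (not P iff (S implies T))) and ((not Q or Q) iff P)): α-rule — add (((not Q or Q) iff P) implies (not P iff (S implies T))), ((not Q or Q) iff P).
not (not P iff (S implies T)): β-rule — branch into not P, not (S implies T)  //  not not P, (S implies T).
  branch 1 (add not P, not (S implies T)):
    not (S implies T): α-rule — add S, not T.
    (((not Q or Q) iff P) implies (not P iff (S implies T))): β-rule — branch into not ((not Q or Q) iff P)  //  (not P iff (S implies T)).
      branch 1.1 (add not ((not Q or Q) iff P)):
        ((not Q or Q) iff P): β-rule — branch into (not Q or Q), P  //  not (not Q or Q), not P.
          branch 1.1.1 (add (not Q or Q), P):
            × closes — contains both P and not P.
          branch 1.1.2 (add not (not Q or Q), not P):
            not (not Q or Q): α-rule — add not not Q, not Q.
            × closes — contains both Q and not Q.
      branch 1.2 (add (not P iff (S implies T))):
        ((not Q or Q) iff P): β-rule — branch into (not Q or Q), P  //  not (not Q or Q), not P.
          branch 1.2.1 (add (not Q or Q), P):
            × closes — contains both P and not P.
          branch 1.2.2 (add not (not Q or Q), not P):
            not (not Q or Q): α-rule — add not not Q, not Q.
            × closes — contains both Q and not Q.
  branch 2 (add not not P, (S implies T)):
    (((not Q or Q) iff P) implies (not P iff (S implies T))): β-rule — branch into not ((not Q or Q) iff P)  //  (not P iff (S implies T)).
      branch 2.1 (add not ((not Q or Q) iff P)):
        ((not Q or Q) iff P): β-rule — branch into (not Q or Q), P  //  not (not Q or Q), not P.
          branch 2.1.1 (add (not Q or Q), P):
            (S implies T): β-rule — branch into not S  //  T.
              branch 2.1.1.1 (add not S):
                not ((not Q or Q) iff P): β-rule — branch into (not Q or Q), not P  //  not (not Q or Q), P.
                  branch 2.1.1.1.1 (add (not Q or Q), not P):
                    × closes — contains both P and not P.
                  branch 2.1.1.1.2 (add not (not Q or Q), P):
                    not (not Q or Q): α-rule — add not not Q, not Q.
                    × closes — contains both Q and not Q.
              branch 2.1.1.2 (add T):
                not ((not Q or Q) iff P): β-rule — branch into (not Q or Q), not P  //  not (not Q or Q), P.
                  branch 2.1.1.2.1 (add (not Q or Q), not P):
                    × closes — contains both P and not P.
                  branch 2.1.1.2.2 (add not (not Q or Q), P):
                    not (not Q or Q): α-rule — add not not Q, not Q.
                    × closes — contains both Q and not Q.
          branch 2.1.2 (add not (not Q or Q), not P):
            × closes — contains both P and not P.
      branch 2.2 (add (not P iff (S implies T))):
        ((not Q or Q) iff P): β-rule — branch into (not Q or Q), P  //  not (not Q or Q), not P.
          branch 2.2.1 (add (not Q or Q), P):
            (S implies T): β-rule — branch into not S  //  T.
              branch 2.2.1.1 (add not S):
                (not P iff (S implies T)): β-rule — branch into not P, (S implies T)  //  not not P, not (S implies T).
                  branch 2.2.1.1.1 (add not P, (S implies T)):
                    × closes — contains both P and not P.
                  branch 2.2.1.1.2 (add not not P, not (S implies T)):
                    not (S implies T): α-rule — add S, not T.
                    × closes — contains both S and not S.
              branch 2.2.1.2 (add T):
                (not P iff (S implies T)): β-rule — branch into not P, (S implies T)  //  not not P, not (S implies T).
                  branch 2.2.1.2.1 (add not P, (S implies T)):
                    × closes — contains both P and not P.
                  branch 2.2.1.2.2 (add not not P, not (S implies T)):
                    not (S implies T): α-rule — add S, not T.
                    × closes — contains both T and not T.
          branch 2.2.2 (add not (not Q or Q), not P):
            × closes — contains both P and not P.
All 14 branches close.
Every branch closed; the formula is unsatisfiable.

Unsatisfiable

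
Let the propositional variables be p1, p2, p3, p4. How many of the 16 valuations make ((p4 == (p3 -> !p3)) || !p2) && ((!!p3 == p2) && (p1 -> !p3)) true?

Initial set: {(((p4 == (p3 -> !p3)) || !p2) && ((!!p3 == p2) && (p1 -> !p3)))}.
(((p4 == (p3 -> !p3)) || !p2) && ((!!p3 == p2) && (p1 -> !p3))): α-rule — add ((p4 == (p3 -> !p3)) || !p2), ((!!p3 == p2) && (p1 -> !p3)).
((!!p3 == p2) && (p1 -> !p3)): α-rule — add (!!p3 == p2), (p1 -> !p3).
((p4 == (p3 -> !p3)) || !p2): β-rule — branch into (p4 == (p3 -> !p3))  //  !p2.
  branch 1 (add (p4 == (p3 -> !p3))):
    (!!p3 == p2): β-rule — branch into !!p3, p2  //  !!!p3, !p2.
      branch 1.1 (add !!p3, p2):
        !!p3: drop double negation, giving p3.
        (p1 -> !p3): β-rule — branch into !p1  //  !p3.
          branch 1.1.1 (add !p1):
            (p4 == (p3 -> !p3)): β-rule — branch into p4, (p3 -> !p3)  //  !p4, !(p3 -> !p3).
              branch 1.1.1.1 (add p4, (p3 -> !p3)):
                (p3 -> !p3): β-rule — branch into !p3  //  !p3.
                  branch 1.1.1.1.1 (add !p3):
                    × closes — contains both p3 and !p3.
                  branch 1.1.1.1.2 (add !p3):
                    × closes — contains both p3 and !p3.
              branch 1.1.1.2 (add !p4, !(p3 -> !p3)):
                !(p3 -> !p3): α-rule — add p3, !!p3.
                ○ open, literals {p1=false, p2=true, p3=true, p4=false}.
          branch 1.1.2 (add !p3):
            × closes — contains both p3 and !p3.
      branch 1.2 (add !!!p3, !p2):
        !!!p3: drop double negation, giving !p3.
        (p1 -> !p3): β-rule — branch into !p1  //  !p3.
          branch 1.2.1 (add !p1):
            (p4 == (p3 -> !p3)): β-rule — branch into p4, (p3 -> !p3)  //  !p4, !(p3 -> !p3).
              branch 1.2.1.1 (add p4, (p3 -> !p3)):
                (p3 -> !p3): β-rule — branch into !p3  //  !p3.
                  branch 1.2.1.1.1 (add !p3):
                    ○ open, literals {p1=false, p2=false, p3=false, p4=true}.
                  branch 1.2.1.1.2 (add !p3):
                    ○ open, literals {p1=false, p2=false, p3=false, p4=true}.
              branch 1.2.1.2 (add !p4, !(p3 -> !p3)):
                !(p3 -> !p3): α-rule — add p3, !!p3.
                × closes — contains both p3 and !p3.
          branch 1.2.2 (add !p3):
            (p4 == (p3 -> !p3)): β-rule — branch into p4, (p3 -> !p3)  //  !p4, !(p3 -> !p3).
              branch 1.2.2.1 (add p4, (p3 -> !p3)):
                (p3 -> !p3): β-rule — branch into !p3  //  !p3.
                  branch 1.2.2.1.1 (add !p3):
                    ○ open, literals {p2=false, p3=false, p4=true}.
                  branch 1.2.2.1.2 (add !p3):
                    ○ open, literals {p2=false, p3=false, p4=true}.
              branch 1.2.2.2 (add !p4, !(p3 -> !p3)):
                !(p3 -> !p3): α-rule — add p3, !!p3.
                × closes — contains both p3 and !p3.
  branch 2 (add !p2):
    (!!p3 == p2): β-rule — branch into !!p3, p2  //  !!!p3, !p2.
      branch 2.1 (add !!p3, p2):
        × closes — contains both p2 and !p2.
      branch 2.2 (add !!!p3, !p2):
        !!!p3: drop double negation, giving !p3.
        (p1 -> !p3): β-rule — branch into !p1  //  !p3.
          branch 2.2.1 (add !p1):
            ○ open, literals {p1=false, p2=false, p3=false}.
          branch 2.2.2 (add !p3):
            ○ open, literals {p2=false, p3=false}.
6 branches closed, 7 open.
Each open branch fixes some atoms; the unmentioned ones are free. Counting distinct full assignments: branch {p1=false, p2=true, p3=true, p4=false} (none free) contributes 1 new; branch {p1=false, p2=false, p3=false, p4=true} (none free) contributes 1 new; branch {p1=false, p2=false, p3=false, p4=true} (none free) contributes 0 new; branch {p2=false, p3=false, p4=true} (p1) contributes 1 new; branch {p2=false, p3=false, p4=true} (p1) contributes 0 new; branch {p1=false, p2=false, p3=false} (p4) contributes 1 new; branch {p2=false, p3=false} (p1, p4) contributes 1 new. Total: 5.

5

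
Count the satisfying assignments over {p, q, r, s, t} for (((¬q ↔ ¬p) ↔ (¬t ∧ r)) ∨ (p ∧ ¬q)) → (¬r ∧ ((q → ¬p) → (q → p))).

18

Initial set: {((((¬q ↔ ¬p) ↔ (¬t ∧ r)) ∨ (p ∧ ¬q)) → (¬r ∧ ((q → ¬p) → (q → p))))}.
((((¬q ↔ ¬p) ↔ (¬t ∧ r)) ∨ (p ∧ ¬q)) → (¬r ∧ ((q → ¬p) → (q → p)))): β-rule — branch into ¬(((¬q ↔ ¬p) ↔ (¬t ∧ r)) ∨ (p ∧ ¬q))  //  (¬r ∧ ((q → ¬p) → (q → p))).
  branch 1 (add ¬(((¬q ↔ ¬p) ↔ (¬t ∧ r)) ∨ (p ∧ ¬q))):
    ¬(((¬q ↔ ¬p) ↔ (¬t ∧ r)) ∨ (p ∧ ¬q)): α-rule — add ¬((¬q ↔ ¬p) ↔ (¬t ∧ r)), ¬(p ∧ ¬q).
    ¬((¬q ↔ ¬p) ↔ (¬t ∧ r)): β-rule — branch into (¬q ↔ ¬p), ¬(¬t ∧ r)  //  ¬(¬q ↔ ¬p), (¬t ∧ r).
      branch 1.1 (add (¬q ↔ ¬p), ¬(¬t ∧ r)):
        ¬(p ∧ ¬q): β-rule — branch into ¬p  //  ¬¬q.
          branch 1.1.1 (add ¬p):
            (¬q ↔ ¬p): β-rule — branch into ¬q, ¬p  //  ¬¬q, ¬¬p.
              branch 1.1.1.1 (add ¬q, ¬p):
                ¬(¬t ∧ r): β-rule — branch into ¬¬t  //  ¬r.
                  branch 1.1.1.1.1 (add ¬¬t):
                    ○ open, literals {p=F, q=F, t=T}.
                  branch 1.1.1.1.2 (add ¬r):
                    ○ open, literals {p=F, q=F, r=F}.
              branch 1.1.1.2 (add ¬¬q, ¬¬p):
                × closes — contains both p and ¬p.
          branch 1.1.2 (add ¬¬q):
            (¬q ↔ ¬p): β-rule — branch into ¬q, ¬p  //  ¬¬q, ¬¬p.
              branch 1.1.2.1 (add ¬q, ¬p):
                × closes — contains both q and ¬q.
              branch 1.1.2.2 (add ¬¬q, ¬¬p):
                ¬(¬t ∧ r): β-rule — branch into ¬¬t  //  ¬r.
                  branch 1.1.2.2.1 (add ¬¬t):
                    ○ open, literals {p=T, q=T, t=T}.
                  branch 1.1.2.2.2 (add ¬r):
                    ○ open, literals {p=T, q=T, r=F}.
      branch 1.2 (add ¬(¬q ↔ ¬p), (¬t ∧ r)):
        (¬t ∧ r): α-rule — add ¬t, r.
        ¬(p ∧ ¬q): β-rule — branch into ¬p  //  ¬¬q.
          branch 1.2.1 (add ¬p):
            ¬(¬q ↔ ¬p): β-rule — branch into ¬q, ¬¬p  //  ¬¬q, ¬p.
              branch 1.2.1.1 (add ¬q, ¬¬p):
                × closes — contains both p and ¬p.
              branch 1.2.1.2 (add ¬¬q, ¬p):
                ○ open, literals {p=F, q=T, r=T, t=F}.
          branch 1.2.2 (add ¬¬q):
            ¬(¬q ↔ ¬p): β-rule — branch into ¬q, ¬¬p  //  ¬¬q, ¬p.
              branch 1.2.2.1 (add ¬q, ¬¬p):
                × closes — contains both q and ¬q.
              branch 1.2.2.2 (add ¬¬q, ¬p):
                ○ open, literals {p=F, q=T, r=T, t=F}.
  branch 2 (add (¬r ∧ ((q → ¬p) → (q → p)))):
    (¬r ∧ ((q → ¬p) → (q → p))): α-rule — add ¬r, ((q → ¬p) → (q → p)).
    ((q → ¬p) → (q → p)): β-rule — branch into ¬(q → ¬p)  //  (q → p).
      branch 2.1 (add ¬(q → ¬p)):
        ¬(q → ¬p): α-rule — add q, ¬¬p.
        ○ open, literals {p=T, q=T, r=F}.
      branch 2.2 (add (q → p)):
        (q → p): β-rule — branch into ¬q  //  p.
          branch 2.2.1 (add ¬q):
            ○ open, literals {q=F, r=F}.
          branch 2.2.2 (add p):
            ○ open, literals {p=T, r=F}.
4 branches closed, 9 open.
Each open branch fixes some atoms; the unmentioned ones are free. Counting distinct full assignments: branch {p=F, q=F, t=T} (r, s) contributes 4 new; branch {p=F, q=F, r=F} (s, t) contributes 2 new; branch {p=T, q=T, t=T} (r, s) contributes 4 new; branch {p=T, q=T, r=F} (s, t) contributes 2 new; branch {p=F, q=T, r=T, t=F} (s) contributes 2 new; branch {p=F, q=T, r=T, t=F} (s) contributes 0 new; branch {p=T, q=T, r=F} (s, t) contributes 0 new; branch {q=F, r=F} (p, s, t) contributes 4 new; branch {p=T, r=F} (q, s, t) contributes 0 new. Total: 18.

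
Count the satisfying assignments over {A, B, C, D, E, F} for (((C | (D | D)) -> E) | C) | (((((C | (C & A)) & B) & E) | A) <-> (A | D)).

Initial set: {((((C | (D | D)) -> E) | C) | (((((C | (C & A)) & B) & E) | A) <-> (A | D)))}.
((((C | (D | D)) -> E) | C) | (((((C | (C & A)) & B) & E) | A) <-> (A | D))): β-rule — branch into (((C | (D | D)) -> E) | C)  //  (((((C | (C & A)) & B) & E) | A) <-> (A | D)).
  branch 1 (add (((C | (D | D)) -> E) | C)):
    (((C | (D | D)) -> E) | C): β-rule — branch into ((C | (D | D)) -> E)  //  C.
      branch 1.1 (add ((C | (D | D)) -> E)):
        ((C | (D | D)) -> E): β-rule — branch into ~(C | (D | D))  //  E.
          branch 1.1.1 (add ~(C | (D | D))):
            ~(C | (D | D)): α-rule — add ~C, ~(D | D).
            ~(D | D): α-rule — add ~D, ~D.
            ○ open, literals {C=0, D=0}.
          branch 1.1.2 (add E):
            ○ open, literals {E=1}.
      branch 1.2 (add C):
        ○ open, literals {C=1}.
  branch 2 (add (((((C | (C & A)) & B) & E) | A) <-> (A | D))):
    (((((C | (C & A)) & B) & E) | A) <-> (A | D)): β-rule — branch into ((((C | (C & A)) & B) & E) | A), (A | D)  //  ~((((C | (C & A)) & B) & E) | A), ~(A | D).
      branch 2.1 (add ((((C | (C & A)) & B) & E) | A), (A | D)):
        ((((C | (C & A)) & B) & E) | A): β-rule — branch into (((C | (C & A)) & B) & E)  //  A.
          branch 2.1.1 (add (((C | (C & A)) & B) & E)):
            (((C | (C & A)) & B) & E): α-rule — add ((C | (C & A)) & B), E.
            ((C | (C & A)) & B): α-rule — add (C | (C & A)), B.
            (A | D): β-rule — branch into A  //  D.
              branch 2.1.1.1 (add A):
                (C | (C & A)): β-rule — branch into C  //  (C & A).
                  branch 2.1.1.1.1 (add C):
                    ○ open, literals {A=1, B=1, C=1, E=1}.
                  branch 2.1.1.1.2 (add (C & A)):
                    (C & A): α-rule — add C, A.
                    ○ open, literals {A=1, B=1, C=1, E=1}.
              branch 2.1.1.2 (add D):
                (C | (C & A)): β-rule — branch into C  //  (C & A).
                  branch 2.1.1.2.1 (add C):
                    ○ open, literals {B=1, C=1, D=1, E=1}.
                  branch 2.1.1.2.2 (add (C & A)):
                    (C & A): α-rule — add C, A.
                    ○ open, literals {A=1, B=1, C=1, D=1, E=1}.
          branch 2.1.2 (add A):
            (A | D): β-rule — branch into A  //  D.
              branch 2.1.2.1 (add A):
                ○ open, literals {A=1}.
              branch 2.1.2.2 (add D):
                ○ open, literals {A=1, D=1}.
      branch 2.2 (add ~((((C | (C & A)) & B) & E) | A), ~(A | D)):
        ~((((C | (C & A)) & B) & E) | A): α-rule — add ~(((C | (C & A)) & B) & E), ~A.
        ~(A | D): α-rule — add ~A, ~D.
        ~(((C | (C & A)) & B) & E): β-rule — branch into ~((C | (C & A)) & B)  //  ~E.
          branch 2.2.1 (add ~((C | (C & A)) & B)):
            ~((C | (C & A)) & B): β-rule — branch into ~(C | (C & A))  //  ~B.
              branch 2.2.1.1 (add ~(C | (C & A))):
                ~(C | (C & A)): α-rule — add ~C, ~(C & A).
                ~(C & A): β-rule — branch into ~C  //  ~A.
                  branch 2.2.1.1.1 (add ~C):
                    ○ open, literals {A=0, C=0, D=0}.
                  branch 2.2.1.1.2 (add ~A):
                    ○ open, literals {A=0, C=0, D=0}.
              branch 2.2.1.2 (add ~B):
                ○ open, literals {A=0, B=0, D=0}.
          branch 2.2.2 (add ~E):
            ○ open, literals {A=0, D=0, E=0}.
0 branches closed, 13 open.
Each open branch fixes some atoms; the unmentioned ones are free. Counting distinct full assignments: branch {C=0, D=0} (A, B, E, F) contributes 16 new; branch {E=1} (A, B, C, D, F) contributes 24 new; branch {C=1} (A, B, D, E, F) contributes 16 new; branch {A=1, B=1, C=1, E=1} (D, F) contributes 0 new; branch {A=1, B=1, C=1, E=1} (D, F) contributes 0 new; branch {B=1, C=1, D=1, E=1} (A, F) contributes 0 new; branch {A=1, B=1, C=1, D=1, E=1} (F) contributes 0 new; branch {A=1} (B, C, D, E, F) contributes 4 new; branch {A=1, D=1} (B, C, E, F) contributes 0 new; branch {A=0, C=0, D=0} (B, E, F) contributes 0 new; branch {A=0, C=0, D=0} (B, E, F) contributes 0 new; branch {A=0, B=0, D=0} (C, E, F) contributes 0 new; branch {A=0, D=0, E=0} (B, C, F) contributes 0 new. Total: 60.

60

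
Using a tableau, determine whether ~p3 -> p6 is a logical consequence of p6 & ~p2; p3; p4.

Initial set: {(p6 & ~p2); p3; p4; ~(~p3 -> p6)}.
(p6 & ~p2): α-rule — add p6, ~p2.
~(~p3 -> p6): α-rule — add ~p3, ~p6.
× closes — contains both p3 and ~p3.
All 1 branch closes.
Every branch closed, so the premises entail the conclusion.

Yes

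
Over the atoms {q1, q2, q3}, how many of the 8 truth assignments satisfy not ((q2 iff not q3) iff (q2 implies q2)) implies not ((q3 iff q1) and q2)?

7

Initial set: {(not ((q2 iff not q3) iff (q2 implies q2)) implies not ((q3 iff q1) and q2))}.
(not ((q2 iff not q3) iff (q2 implies q2)) implies not ((q3 iff q1) and q2)): β-rule — branch into not not ((q2 iff not q3) iff (q2 implies q2))  //  not ((q3 iff q1) and q2).
  branch 1 (add not not ((q2 iff not q3) iff (q2 implies q2))):
    not not ((q2 iff not q3) iff (q2 implies q2)): β-rule — branch into (q2 iff not q3), (q2 implies q2)  //  not (q2 iff not q3), not (q2 implies q2).
      branch 1.1 (add (q2 iff not q3), (q2 implies q2)):
        (q2 iff not q3): β-rule — branch into q2, not q3  //  not q2, not not q3.
          branch 1.1.1 (add q2, not q3):
            (q2 implies q2): β-rule — branch into not q2  //  q2.
              branch 1.1.1.1 (add not q2):
                × closes — contains both q2 and not q2.
              branch 1.1.1.2 (add q2):
                ○ open, literals {q2=T, q3=F}.
          branch 1.1.2 (add not q2, not not q3):
            (q2 implies q2): β-rule — branch into not q2  //  q2.
              branch 1.1.2.1 (add not q2):
                ○ open, literals {q2=F, q3=T}.
              branch 1.1.2.2 (add q2):
                × closes — contains both q2 and not q2.
      branch 1.2 (add not (q2 iff not q3), not (q2 implies q2)):
        not (q2 implies q2): α-rule — add q2, not q2.
        × closes — contains both q2 and not q2.
  branch 2 (add not ((q3 iff q1) and q2)):
    not ((q3 iff q1) and q2): β-rule — branch into not (q3 iff q1)  //  not q2.
      branch 2.1 (add not (q3 iff q1)):
        not (q3 iff q1): β-rule — branch into q3, not q1  //  not q3, q1.
          branch 2.1.1 (add q3, not q1):
            ○ open, literals {q1=F, q3=T}.
          branch 2.1.2 (add not q3, q1):
            ○ open, literals {q1=T, q3=F}.
      branch 2.2 (add not q2):
        ○ open, literals {q2=F}.
3 branches closed, 5 open.
Each open branch fixes some atoms; the unmentioned ones are free. Counting distinct full assignments: branch {q2=T, q3=F} (q1) contributes 2 new; branch {q2=F, q3=T} (q1) contributes 2 new; branch {q1=F, q3=T} (q2) contributes 1 new; branch {q1=T, q3=F} (q2) contributes 1 new; branch {q2=F} (q1, q3) contributes 1 new. Total: 7.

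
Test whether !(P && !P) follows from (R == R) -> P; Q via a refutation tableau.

Yes

Initial set: {((R == R) -> P); Q; !!(P && !P)}.
!!(P && !P): α-rule — add P, !P.
× closes — contains both P and !P.
All 1 branch closes.
Every branch closed, so the premises entail the conclusion.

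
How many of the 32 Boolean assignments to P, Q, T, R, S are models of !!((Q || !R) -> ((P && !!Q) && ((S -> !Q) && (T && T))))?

10

Initial set: {!!((Q || !R) -> ((P && !!Q) && ((S -> !Q) && (T && T))))}.
!!((Q || !R) -> ((P && !!Q) && ((S -> !Q) && (T && T)))): drop double negation, giving ((Q || !R) -> ((P && !!Q) && ((S -> !Q) && (T && T)))).
((Q || !R) -> ((P && !!Q) && ((S -> !Q) && (T && T)))): β-rule — branch into !(Q || !R)  //  ((P && !!Q) && ((S -> !Q) && (T && T))).
  branch 1 (add !(Q || !R)):
    !(Q || !R): α-rule — add !Q, !!R.
    ○ open, literals {Q=F, R=T}.
  branch 2 (add ((P && !!Q) && ((S -> !Q) && (T && T)))):
    ((P && !!Q) && ((S -> !Q) && (T && T))): α-rule — add (P && !!Q), ((S -> !Q) && (T && T)).
    (P && !!Q): α-rule — add P, !!Q.
    ((S -> !Q) && (T && T)): α-rule — add (S -> !Q), (T && T).
    !!Q: drop double negation, giving Q.
    (T && T): α-rule — add T, T.
    (S -> !Q): β-rule — branch into !S  //  !Q.
      branch 2.1 (add !S):
        ○ open, literals {P=T, Q=T, S=F, T=T}.
      branch 2.2 (add !Q):
        × closes — contains both Q and !Q.
1 branch closed, 2 open.
Each open branch fixes some atoms; the unmentioned ones are free. Counting distinct full assignments: branch {Q=F, R=T} (P, T, S) contributes 8 new; branch {P=T, Q=T, S=F, T=T} (R) contributes 2 new. Total: 10.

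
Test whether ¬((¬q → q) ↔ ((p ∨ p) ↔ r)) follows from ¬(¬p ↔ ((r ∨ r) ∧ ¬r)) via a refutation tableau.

No

Initial set: {¬(¬p ↔ ((r ∨ r) ∧ ¬r)); ¬¬((¬q → q) ↔ ((p ∨ p) ↔ r))}.
¬(¬p ↔ ((r ∨ r) ∧ ¬r)): β-rule — branch into ¬p, ¬((r ∨ r) ∧ ¬r)  //  ¬¬p, ((r ∨ r) ∧ ¬r).
  branch 1 (add ¬p, ¬((r ∨ r) ∧ ¬r)):
    ¬¬((¬q → q) ↔ ((p ∨ p) ↔ r)): β-rule — branch into (¬q → q), ((p ∨ p) ↔ r)  //  ¬(¬q → q), ¬((p ∨ p) ↔ r).
      branch 1.1 (add (¬q → q), ((p ∨ p) ↔ r)):
        ¬((r ∨ r) ∧ ¬r): β-rule — branch into ¬(r ∨ r)  //  ¬¬r.
          branch 1.1.1 (add ¬(r ∨ r)):
            ¬(r ∨ r): α-rule — add ¬r, ¬r.
            (¬q → q): β-rule — branch into ¬¬q  //  q.
              branch 1.1.1.1 (add ¬¬q):
                ((p ∨ p) ↔ r): β-rule — branch into (p ∨ p), r  //  ¬(p ∨ p), ¬r.
                  branch 1.1.1.1.1 (add (p ∨ p), r):
                    × closes — contains both r and ¬r.
                  branch 1.1.1.1.2 (add ¬(p ∨ p), ¬r):
                    ¬(p ∨ p): α-rule — add ¬p, ¬p.
                    ○ open, literals {p=F, q=T, r=F}.
              branch 1.1.1.2 (add q):
                ((p ∨ p) ↔ r): β-rule — branch into (p ∨ p), r  //  ¬(p ∨ p), ¬r.
                  branch 1.1.1.2.1 (add (p ∨ p), r):
                    × closes — contains both r and ¬r.
                  branch 1.1.1.2.2 (add ¬(p ∨ p), ¬r):
                    ¬(p ∨ p): α-rule — add ¬p, ¬p.
                    ○ open, literals {p=F, q=T, r=F}.
          branch 1.1.2 (add ¬¬r):
            (¬q → q): β-rule — branch into ¬¬q  //  q.
              branch 1.1.2.1 (add ¬¬q):
                ((p ∨ p) ↔ r): β-rule — branch into (p ∨ p), r  //  ¬(p ∨ p), ¬r.
                  branch 1.1.2.1.1 (add (p ∨ p), r):
                    (p ∨ p): β-rule — branch into p  //  p.
                      branch 1.1.2.1.1.1 (add p):
                        × closes — contains both p and ¬p.
                      branch 1.1.2.1.1.2 (add p):
                        × closes — contains both p and ¬p.
                  branch 1.1.2.1.2 (add ¬(p ∨ p), ¬r):
                    × closes — contains both r and ¬r.
              branch 1.1.2.2 (add q):
                ((p ∨ p) ↔ r): β-rule — branch into (p ∨ p), r  //  ¬(p ∨ p), ¬r.
                  branch 1.1.2.2.1 (add (p ∨ p), r):
                    (p ∨ p): β-rule — branch into p  //  p.
                      branch 1.1.2.2.1.1 (add p):
                        × closes — contains both p and ¬p.
                      branch 1.1.2.2.1.2 (add p):
                        × closes — contains both p and ¬p.
                  branch 1.1.2.2.2 (add ¬(p ∨ p), ¬r):
                    × closes — contains both r and ¬r.
      branch 1.2 (add ¬(¬q → q), ¬((p ∨ p) ↔ r)):
        ¬(¬q → q): α-rule — add ¬q, ¬q.
        ¬((r ∨ r) ∧ ¬r): β-rule — branch into ¬(r ∨ r)  //  ¬¬r.
          branch 1.2.1 (add ¬(r ∨ r)):
            ¬(r ∨ r): α-rule — add ¬r, ¬r.
            ¬((p ∨ p) ↔ r): β-rule — branch into (p ∨ p), ¬r  //  ¬(p ∨ p), r.
              branch 1.2.1.1 (add (p ∨ p), ¬r):
                (p ∨ p): β-rule — branch into p  //  p.
                  branch 1.2.1.1.1 (add p):
                    × closes — contains both p and ¬p.
                  branch 1.2.1.1.2 (add p):
                    × closes — contains both p and ¬p.
              branch 1.2.1.2 (add ¬(p ∨ p), r):
                × closes — contains both r and ¬r.
          branch 1.2.2 (add ¬¬r):
            ¬((p ∨ p) ↔ r): β-rule — branch into (p ∨ p), ¬r  //  ¬(p ∨ p), r.
              branch 1.2.2.1 (add (p ∨ p), ¬r):
                × closes — contains both r and ¬r.
              branch 1.2.2.2 (add ¬(p ∨ p), r):
                ¬(p ∨ p): α-rule — add ¬p, ¬p.
                ○ open, literals {p=F, q=F, r=T}.
  branch 2 (add ¬¬p, ((r ∨ r) ∧ ¬r)):
    ((r ∨ r) ∧ ¬r): α-rule — add (r ∨ r), ¬r.
    ¬¬((¬q → q) ↔ ((p ∨ p) ↔ r)): β-rule — branch into (¬q → q), ((p ∨ p) ↔ r)  //  ¬(¬q → q), ¬((p ∨ p) ↔ r).
      branch 2.1 (add (¬q → q), ((p ∨ p) ↔ r)):
        (r ∨ r): β-rule — branch into r  //  r.
          branch 2.1.1 (add r):
            × closes — contains both r and ¬r.
          branch 2.1.2 (add r):
            × closes — contains both r and ¬r.
      branch 2.2 (add ¬(¬q → q), ¬((p ∨ p) ↔ r)):
        ¬(¬q → q): α-rule — add ¬q, ¬q.
        (r ∨ r): β-rule — branch into r  //  r.
          branch 2.2.1 (add r):
            × closes — contains both r and ¬r.
          branch 2.2.2 (add r):
            × closes — contains both r and ¬r.
16 branches closed, 3 open.
An open branch gives a countermodel: p=F, q=T, r=F (unmentioned atoms arbitrary); the premises hold there but the conclusion fails.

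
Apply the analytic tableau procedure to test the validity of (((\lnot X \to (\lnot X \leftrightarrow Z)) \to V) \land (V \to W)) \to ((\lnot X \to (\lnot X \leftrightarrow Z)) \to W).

Valid

Assume the negation and expand:
Initial set: {F ((((\lnot X \to (\lnot X \leftrightarrow Z)) \to V) \land (V \to W)) \to ((\lnot X \to (\lnot X \leftrightarrow Z)) \to W))}.
F ((((\lnot X \to (\lnot X \leftrightarrow Z)) \to V) \land (V \to W)) \to ((\lnot X \to (\lnot X \leftrightarrow Z)) \to W)): α-rule — add T (((\lnot X \to (\lnot X \leftrightarrow Z)) \to V) \land (V \to W)), F ((\lnot X \to (\lnot X \leftrightarrow Z)) \to W).
T (((\lnot X \to (\lnot X \leftrightarrow Z)) \to V) \land (V \to W)): α-rule — add T ((\lnot X \to (\lnot X \leftrightarrow Z)) \to V), T (V \to W).
F ((\lnot X \to (\lnot X \leftrightarrow Z)) \to W): α-rule — add T (\lnot X \to (\lnot X \leftrightarrow Z)), F W.
T ((\lnot X \to (\lnot X \leftrightarrow Z)) \to V): β-rule — branch into F (\lnot X \to (\lnot X \leftrightarrow Z))  //  T V.
  branch 1 (add F (\lnot X \to (\lnot X \leftrightarrow Z))):
    F (\lnot X \to (\lnot X \leftrightarrow Z)): α-rule — add T \lnot X, F (\lnot X \leftrightarrow Z).
    T (V \to W): β-rule — branch into F V  //  T W.
      branch 1.1 (add F V):
        T (\lnot X \to (\lnot X \leftrightarrow Z)): β-rule — branch into F \lnot X  //  T (\lnot X \leftrightarrow Z).
          branch 1.1.1 (add F \lnot X):
            × closes — contains both X and \lnot X.
          branch 1.1.2 (add T (\lnot X \leftrightarrow Z)):
            F (\lnot X \leftrightarrow Z): β-rule — branch into T \lnot X, F Z  //  F \lnot X, T Z.
              branch 1.1.2.1 (add T \lnot X, F Z):
                T (\lnot X \leftrightarrow Z): β-rule — branch into T \lnot X, T Z  //  F \lnot X, F Z.
                  branch 1.1.2.1.1 (add T \lnot X, T Z):
                    × closes — contains both Z and \lnot Z.
                  branch 1.1.2.1.2 (add F \lnot X, F Z):
                    × closes — contains both X and \lnot X.
              branch 1.1.2.2 (add F \lnot X, T Z):
                × closes — contains both X and \lnot X.
      branch 1.2 (add T W):
        × closes — contains both W and \lnot W.
  branch 2 (add T V):
    T (V \to W): β-rule — branch into F V  //  T W.
      branch 2.1 (add F V):
        × closes — contains both V and \lnot V.
      branch 2.2 (add T W):
        × closes — contains both W and \lnot W.
All 7 branches close.
Every branch closed, so the negation is unsatisfiable and the formula is valid.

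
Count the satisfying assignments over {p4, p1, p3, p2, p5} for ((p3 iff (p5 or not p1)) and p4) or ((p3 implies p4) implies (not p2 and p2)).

Initial set: {(((p3 iff (p5 or not p1)) and p4) or ((p3 implies p4) implies (not p2 and p2)))}.
(((p3 iff (p5 or not p1)) and p4) or ((p3 implies p4) implies (not p2 and p2))): β-rule — branch into ((p3 iff (p5 or not p1)) and p4)  //  ((p3 implies p4) implies (not p2 and p2)).
  branch 1 (add ((p3 iff (p5 or not p1)) and p4)):
    ((p3 iff (p5 or not p1)) and p4): α-rule — add (p3 iff (p5 or not p1)), p4.
    (p3 iff (p5 or not p1)): β-rule — branch into p3, (p5 or not p1)  //  not p3, not (p5 or not p1).
      branch 1.1 (add p3, (p5 or not p1)):
        (p5 or not p1): β-rule — branch into p5  //  not p1.
          branch 1.1.1 (add p5):
            ○ open, literals {p3=T, p4=T, p5=T}.
          branch 1.1.2 (add not p1):
            ○ open, literals {p1=F, p3=T, p4=T}.
      branch 1.2 (add not p3, not (p5 or not p1)):
        not (p5 or not p1): α-rule — add not p5, not not p1.
        ○ open, literals {p1=T, p3=F, p4=T, p5=F}.
  branch 2 (add ((p3 implies p4) implies (not p2 and p2))):
    ((p3 implies p4) implies (not p2 and p2)): β-rule — branch into not (p3 implies p4)  //  (not p2 and p2).
      branch 2.1 (add not (p3 implies p4)):
        not (p3 implies p4): α-rule — add p3, not p4.
        ○ open, literals {p3=T, p4=F}.
      branch 2.2 (add (not p2 and p2)):
        (not p2 and p2): α-rule — add not p2, p2.
        × closes — contains both p2 and not p2.
1 branch closed, 4 open.
Each open branch fixes some atoms; the unmentioned ones are free. Counting distinct full assignments: branch {p3=T, p4=T, p5=T} (p1, p2) contributes 4 new; branch {p1=F, p3=T, p4=T} (p2, p5) contributes 2 new; branch {p1=T, p3=F, p4=T, p5=F} (p2) contributes 2 new; branch {p3=T, p4=F} (p1, p2, p5) contributes 8 new. Total: 16.

16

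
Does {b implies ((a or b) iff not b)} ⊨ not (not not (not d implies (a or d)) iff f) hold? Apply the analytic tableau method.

No

Initial set: {(b implies ((a or b) iff not b)); not not (not not (not d implies (a or d)) iff f)}.
(b implies ((a or b) iff not b)): β-rule — branch into not b  //  ((a or b) iff not b).
  branch 1 (add not b):
    not not (not not (not d implies (a or d)) iff f): β-rule — branch into not not (not d implies (a or d)), f  //  not not not (not d implies (a or d)), not f.
      branch 1.1 (add not not (not d implies (a or d)), f):
        not not (not d implies (a or d)): drop double negation, giving (not d implies (a or d)).
        (not d implies (a or d)): β-rule — branch into not not d  //  (a or d).
          branch 1.1.1 (add not not d):
            ○ open, literals {b=0, d=1, f=1}.
          branch 1.1.2 (add (a or d)):
            (a or d): β-rule — branch into a  //  d.
              branch 1.1.2.1 (add a):
                ○ open, literals {a=1, b=0, f=1}.
              branch 1.1.2.2 (add d):
                ○ open, literals {b=0, d=1, f=1}.
      branch 1.2 (add not not not (not d implies (a or d)), not f):
        not not not (not d implies (a or d)): drop double negation, giving not (not d implies (a or d)).
        not (not d implies (a or d)): α-rule — add not d, not (a or d).
        not (a or d): α-rule — add not a, not d.
        ○ open, literals {a=0, b=0, d=0, f=0}.
  branch 2 (add ((a or b) iff not b)):
    not not (not not (not d implies (a or d)) iff f): β-rule — branch into not not (not d implies (a or d)), f  //  not not not (not d implies (a or d)), not f.
      branch 2.1 (add not not (not d implies (a or d)), f):
        not not (not d implies (a or d)): drop double negation, giving (not d implies (a or d)).
        ((a or b) iff not b): β-rule — branch into (a or b), not b  //  not (a or b), not not b.
          branch 2.1.1 (add (a or b), not b):
            (not d implies (a or d)): β-rule — branch into not not d  //  (a or d).
              branch 2.1.1.1 (add not not d):
                (a or b): β-rule — branch into a  //  b.
                  branch 2.1.1.1.1 (add a):
                    ○ open, literals {a=1, b=0, d=1, f=1}.
                  branch 2.1.1.1.2 (add b):
                    × closes — contains both b and not b.
              branch 2.1.1.2 (add (a or d)):
                (a or b): β-rule — branch into a  //  b.
                  branch 2.1.1.2.1 (add a):
                    (a or d): β-rule — branch into a  //  d.
                      branch 2.1.1.2.1.1 (add a):
                        ○ open, literals {a=1, b=0, f=1}.
                      branch 2.1.1.2.1.2 (add d):
                        ○ open, literals {a=1, b=0, d=1, f=1}.
                  branch 2.1.1.2.2 (add b):
                    × closes — contains both b and not b.
          branch 2.1.2 (add not (a or b), not not b):
            not (a or b): α-rule — add not a, not b.
            × closes — contains both b and not b.
      branch 2.2 (add not not not (not d implies (a or d)), not f):
        not not not (not d implies (a or d)): drop double negation, giving not (not d implies (a or d)).
        not (not d implies (a or d)): α-rule — add not d, not (a or d).
        not (a or d): α-rule — add not a, not d.
        ((a or b) iff not b): β-rule — branch into (a or b), not b  //  not (a or b), not not b.
          branch 2.2.1 (add (a or b), not b):
            (a or b): β-rule — branch into a  //  b.
              branch 2.2.1.1 (add a):
                × closes — contains both a and not a.
              branch 2.2.1.2 (add b):
                × closes — contains both b and not b.
          branch 2.2.2 (add not (a or b), not not b):
            not (a or b): α-rule — add not a, not b.
            × closes — contains both b and not b.
6 branches closed, 7 open.
An open branch gives a countermodel: b=0, d=1, f=1 (unmentioned atoms arbitrary); the premises hold there but the conclusion fails.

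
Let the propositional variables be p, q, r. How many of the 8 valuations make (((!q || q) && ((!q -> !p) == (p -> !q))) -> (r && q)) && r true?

Initial set: {T ((((!q || q) && ((!q -> !p) == (p -> !q))) -> (r && q)) && r)}.
T ((((!q || q) && ((!q -> !p) == (p -> !q))) -> (r && q)) && r): α-rule — add T (((!q || q) && ((!q -> !p) == (p -> !q))) -> (r && q)), T r.
T (((!q || q) && ((!q -> !p) == (p -> !q))) -> (r && q)): β-rule — branch into F ((!q || q) && ((!q -> !p) == (p -> !q)))  //  T (r && q).
  branch 1 (add F ((!q || q) && ((!q -> !p) == (p -> !q)))):
    F ((!q || q) && ((!q -> !p) == (p -> !q))): β-rule — branch into F (!q || q)  //  F ((!q -> !p) == (p -> !q)).
      branch 1.1 (add F (!q || q)):
        F (!q || q): α-rule — add F !q, F q.
        × closes — contains both q and !q.
      branch 1.2 (add F ((!q -> !p) == (p -> !q))):
        F ((!q -> !p) == (p -> !q)): β-rule — branch into T (!q -> !p), F (p -> !q)  //  F (!q -> !p), T (p -> !q).
          branch 1.2.1 (add T (!q -> !p), F (p -> !q)):
            F (p -> !q): α-rule — add T p, F !q.
            T (!q -> !p): β-rule — branch into F !q  //  T !p.
              branch 1.2.1.1 (add F !q):
                ○ open, literals {p=true, q=true, r=true}.
              branch 1.2.1.2 (add T !p):
                × closes — contains both p and !p.
          branch 1.2.2 (add F (!q -> !p), T (p -> !q)):
            F (!q -> !p): α-rule — add T !q, F !p.
            T (p -> !q): β-rule — branch into F p  //  T !q.
              branch 1.2.2.1 (add F p):
                × closes — contains both p and !p.
              branch 1.2.2.2 (add T !q):
                ○ open, literals {p=true, q=false, r=true}.
  branch 2 (add T (r && q)):
    T (r && q): α-rule — add T r, T q.
    ○ open, literals {q=true, r=true}.
3 branches closed, 3 open.
Each open branch fixes some atoms; the unmentioned ones are free. Counting distinct full assignments: branch {p=true, q=true, r=true} (none free) contributes 1 new; branch {p=true, q=false, r=true} (none free) contributes 1 new; branch {q=true, r=true} (p) contributes 1 new. Total: 3.

3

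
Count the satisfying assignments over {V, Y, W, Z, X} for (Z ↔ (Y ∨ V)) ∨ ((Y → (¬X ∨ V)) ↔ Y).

Initial set: {((Z ↔ (Y ∨ V)) ∨ ((Y → (¬X ∨ V)) ↔ Y))}.
((Z ↔ (Y ∨ V)) ∨ ((Y → (¬X ∨ V)) ↔ Y)): β-rule — branch into (Z ↔ (Y ∨ V))  //  ((Y → (¬X ∨ V)) ↔ Y).
  branch 1 (add (Z ↔ (Y ∨ V))):
    (Z ↔ (Y ∨ V)): β-rule — branch into Z, (Y ∨ V)  //  ¬Z, ¬(Y ∨ V).
      branch 1.1 (add Z, (Y ∨ V)):
        (Y ∨ V): β-rule — branch into Y  //  V.
          branch 1.1.1 (add Y):
            ○ open, literals {Y=T, Z=T}.
          branch 1.1.2 (add V):
            ○ open, literals {V=T, Z=T}.
      branch 1.2 (add ¬Z, ¬(Y ∨ V)):
        ¬(Y ∨ V): α-rule — add ¬Y, ¬V.
        ○ open, literals {V=F, Y=F, Z=F}.
  branch 2 (add ((Y → (¬X ∨ V)) ↔ Y)):
    ((Y → (¬X ∨ V)) ↔ Y): β-rule — branch into (Y → (¬X ∨ V)), Y  //  ¬(Y → (¬X ∨ V)), ¬Y.
      branch 2.1 (add (Y → (¬X ∨ V)), Y):
        (Y → (¬X ∨ V)): β-rule — branch into ¬Y  //  (¬X ∨ V).
          branch 2.1.1 (add ¬Y):
            × closes — contains both Y and ¬Y.
          branch 2.1.2 (add (¬X ∨ V)):
            (¬X ∨ V): β-rule — branch into ¬X  //  V.
              branch 2.1.2.1 (add ¬X):
                ○ open, literals {X=F, Y=T}.
              branch 2.1.2.2 (add V):
                ○ open, literals {V=T, Y=T}.
      branch 2.2 (add ¬(Y → (¬X ∨ V)), ¬Y):
        ¬(Y → (¬X ∨ V)): α-rule — add Y, ¬(¬X ∨ V).
        × closes — contains both Y and ¬Y.
2 branches closed, 5 open.
Each open branch fixes some atoms; the unmentioned ones are free. Counting distinct full assignments: branch {Y=T, Z=T} (V, W, X) contributes 8 new; branch {V=T, Z=T} (Y, W, X) contributes 4 new; branch {V=F, Y=F, Z=F} (W, X) contributes 4 new; branch {X=F, Y=T} (V, W, Z) contributes 4 new; branch {V=T, Y=T} (W, Z, X) contributes 2 new. Total: 22.

22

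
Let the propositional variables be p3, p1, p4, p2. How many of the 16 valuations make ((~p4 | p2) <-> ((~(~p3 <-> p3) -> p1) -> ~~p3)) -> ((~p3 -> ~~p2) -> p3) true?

14

Initial set: {T (((~p4 | p2) <-> ((~(~p3 <-> p3) -> p1) -> ~~p3)) -> ((~p3 -> ~~p2) -> p3))}.
T (((~p4 | p2) <-> ((~(~p3 <-> p3) -> p1) -> ~~p3)) -> ((~p3 -> ~~p2) -> p3)): β-rule — branch into F ((~p4 | p2) <-> ((~(~p3 <-> p3) -> p1) -> ~~p3))  //  T ((~p3 -> ~~p2) -> p3).
  branch 1 (add F ((~p4 | p2) <-> ((~(~p3 <-> p3) -> p1) -> ~~p3))):
    F ((~p4 | p2) <-> ((~(~p3 <-> p3) -> p1) -> ~~p3)): β-rule — branch into T (~p4 | p2), F ((~(~p3 <-> p3) -> p1) -> ~~p3)  //  F (~p4 | p2), T ((~(~p3 <-> p3) -> p1) -> ~~p3).
      branch 1.1 (add T (~p4 | p2), F ((~(~p3 <-> p3) -> p1) -> ~~p3)):
        F ((~(~p3 <-> p3) -> p1) -> ~~p3): α-rule — add T (~(~p3 <-> p3) -> p1), F ~~p3.
        F ~~p3: drop double negation, giving F p3.
        T (~p4 | p2): β-rule — branch into T ~p4  //  T p2.
          branch 1.1.1 (add T ~p4):
            T (~(~p3 <-> p3) -> p1): β-rule — branch into F ~(~p3 <-> p3)  //  T p1.
              branch 1.1.1.1 (add F ~(~p3 <-> p3)):
                F ~(~p3 <-> p3): β-rule — branch into T ~p3, T p3  //  F ~p3, F p3.
                  branch 1.1.1.1.1 (add T ~p3, T p3):
                    × closes — contains both p3 and ~p3.
                  branch 1.1.1.1.2 (add F ~p3, F p3):
                    × closes — contains both p3 and ~p3.
              branch 1.1.1.2 (add T p1):
                ○ open, literals {p1=T, p3=F, p4=F}.
          branch 1.1.2 (add T p2):
            T (~(~p3 <-> p3) -> p1): β-rule — branch into F ~(~p3 <-> p3)  //  T p1.
              branch 1.1.2.1 (add F ~(~p3 <-> p3)):
                F ~(~p3 <-> p3): β-rule — branch into T ~p3, T p3  //  F ~p3, F p3.
                  branch 1.1.2.1.1 (add T ~p3, T p3):
                    × closes — contains both p3 and ~p3.
                  branch 1.1.2.1.2 (add F ~p3, F p3):
                    × closes — contains both p3 and ~p3.
              branch 1.1.2.2 (add T p1):
                ○ open, literals {p1=T, p2=T, p3=F}.
      branch 1.2 (add F (~p4 | p2), T ((~(~p3 <-> p3) -> p1) -> ~~p3)):
        F (~p4 | p2): α-rule — add F ~p4, F p2.
        T ((~(~p3 <-> p3) -> p1) -> ~~p3): β-rule — branch into F (~(~p3 <-> p3) -> p1)  //  T ~~p3.
          branch 1.2.1 (add F (~(~p3 <-> p3) -> p1)):
            F (~(~p3 <-> p3) -> p1): α-rule — add T ~(~p3 <-> p3), F p1.
            T ~(~p3 <-> p3): β-rule — branch into T ~p3, F p3  //  F ~p3, T p3.
              branch 1.2.1.1 (add T ~p3, F p3):
                ○ open, literals {p1=F, p2=F, p3=F, p4=T}.
              branch 1.2.1.2 (add F ~p3, T p3):
                ○ open, literals {p1=F, p2=F, p3=T, p4=T}.
          branch 1.2.2 (add T ~~p3):
            T ~~p3: drop double negation, giving T p3.
            ○ open, literals {p2=F, p3=T, p4=T}.
  branch 2 (add T ((~p3 -> ~~p2) -> p3)):
    T ((~p3 -> ~~p2) -> p3): β-rule — branch into F (~p3 -> ~~p2)  //  T p3.
      branch 2.1 (add F (~p3 -> ~~p2)):
        F (~p3 -> ~~p2): α-rule — add T ~p3, F ~~p2.
        F ~~p2: drop double negation, giving F p2.
        ○ open, literals {p2=F, p3=F}.
      branch 2.2 (add T p3):
        ○ open, literals {p3=T}.
4 branches closed, 7 open.
Each open branch fixes some atoms; the unmentioned ones are free. Counting distinct full assignments: branch {p1=T, p3=F, p4=F} (p2) contributes 2 new; branch {p1=T, p2=T, p3=F} (p4) contributes 1 new; branch {p1=F, p2=F, p3=F, p4=T} (none free) contributes 1 new; branch {p1=F, p2=F, p3=T, p4=T} (none free) contributes 1 new; branch {p2=F, p3=T, p4=T} (p1) contributes 1 new; branch {p2=F, p3=F} (p1, p4) contributes 2 new; branch {p3=T} (p1, p4, p2) contributes 6 new. Total: 14.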